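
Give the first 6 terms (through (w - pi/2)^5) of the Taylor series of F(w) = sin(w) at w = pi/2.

F(pi/2) = 1
F′(pi/2) = 0
F′′(pi/2) = -1
F′′′(pi/2) = 0
F^(4)(pi/2) = 1
F^(5)(pi/2) = 0

(w - pi/2)^4/24 - (w - pi/2)^2/2 + 1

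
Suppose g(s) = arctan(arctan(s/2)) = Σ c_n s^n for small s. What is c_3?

Plug the Maclaurin series of the inner function into that of the outer and collect terms.
g(0) = 0
g′(0) = 1/2
g′′(0) = 0
g′′′(0) = -1/2

-1/12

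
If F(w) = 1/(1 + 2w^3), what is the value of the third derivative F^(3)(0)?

-12

Use the known series and substitute for the argument.
From the series, [w^3] F = -2; multiply by 3! = 6 to get -12.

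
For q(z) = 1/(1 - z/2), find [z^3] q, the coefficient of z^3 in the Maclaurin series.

1/8

c_3 = q′′′(0)/3! = 1/8.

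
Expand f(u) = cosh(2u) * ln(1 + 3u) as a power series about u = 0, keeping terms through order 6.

-165*u^6 + 343*u^5/5 - 117*u^4/4 + 15*u^3 - 9*u^2/2 + 3*u

Write out both Maclaurin series and multiply, keeping only the needed powers.
[u^0] = 0;  [u^1] = 3;  [u^2] = -9/2;  [u^3] = 15;  [u^4] = -117/4;  [u^5] = 343/5;  [u^6] = -165.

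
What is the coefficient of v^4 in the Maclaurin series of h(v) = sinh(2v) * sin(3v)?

Multiply the two series term by term and collect like powers.
h(0) = 0
h′(0) = 0
h′′(0) = 12
h′′′(0) = 0
h^(4)(0) = -120
The Taylor polynomial is Σ h^(k)(0)/k! · v^k.

-5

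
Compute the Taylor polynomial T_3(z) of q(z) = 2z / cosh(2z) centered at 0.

-4*z^3 + 2*z

Invert the denominator's series and multiply.
[z^0] = 0;  [z^1] = 2;  [z^2] = 0;  [z^3] = -4.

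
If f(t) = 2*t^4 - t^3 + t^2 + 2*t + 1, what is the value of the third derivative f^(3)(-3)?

From the series, [(t + 3)^3] f = -25; multiply by 3! = 6 to get -150.

-150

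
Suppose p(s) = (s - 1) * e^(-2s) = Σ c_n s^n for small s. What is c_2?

-4

Shift and add copies of the series according to the polynomial's terms.
So c_2 = p′′(0)/2! = -4.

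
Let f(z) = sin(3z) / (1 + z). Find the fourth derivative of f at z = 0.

Take the Cauchy product of the two expansions.
The coefficient of z^4 in the expansion is 3/2, so f^(4)(0) = 4! * (3/2) = 36.

36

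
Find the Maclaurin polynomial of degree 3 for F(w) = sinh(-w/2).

F(0) = 0
F′(0) = -1/2
F′′(0) = 0
F′′′(0) = -1/8

-w^3/48 - w/2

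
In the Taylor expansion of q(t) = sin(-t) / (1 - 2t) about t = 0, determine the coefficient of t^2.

Take the Cauchy product of the two expansions.
[t^0] = 0;  [t^1] = -1;  [t^2] = -2.
So c_2 = q′′(0)/2! = -2.

-2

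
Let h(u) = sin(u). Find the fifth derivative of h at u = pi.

-1

The coefficient of (u - pi)^5 in the expansion is -1/120, so h^(5)(pi) = 5! * (-1/120) = -1.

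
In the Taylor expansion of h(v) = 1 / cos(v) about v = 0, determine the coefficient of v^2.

1/2

Invert the denominator's series and multiply.
h(0) = 1
h′(0) = 0
h′′(0) = 1
The Taylor polynomial is Σ h^(k)(0)/k! · v^k.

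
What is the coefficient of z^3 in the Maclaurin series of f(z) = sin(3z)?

-9/2

f(0) = 0
f′(0) = 3
f′′(0) = 0
f′′′(0) = -27
So c_3 = f′′′(0)/3! = -9/2.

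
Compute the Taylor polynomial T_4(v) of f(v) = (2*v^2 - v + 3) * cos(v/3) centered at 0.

-71*v^4/648 + v^3/18 + 11*v^2/6 - v + 3

Multiply each power in the prefactor through the base expansion.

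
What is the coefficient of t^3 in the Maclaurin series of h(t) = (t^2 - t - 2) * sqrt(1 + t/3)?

19/108

Shift and add copies of the series according to the polynomial's terms.
h(0) = -2
h′(0) = -4/3
h′′(0) = 31/18
h′′′(0) = 19/18
So c_3 = h′′′(0)/3! = 19/108.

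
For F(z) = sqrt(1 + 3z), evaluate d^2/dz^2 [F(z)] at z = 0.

-9/4

From the series, [z^2] F = -9/8; multiply by 2! = 2 to get -9/4.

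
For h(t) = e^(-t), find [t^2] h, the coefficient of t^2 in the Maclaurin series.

1/2

h(0) = 1
h′(0) = -1
h′′(0) = 1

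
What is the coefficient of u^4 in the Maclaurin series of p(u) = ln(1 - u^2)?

p(0) = 0
p′(0) = 0
p′′(0) = -2
p′′′(0) = 0
p^(4)(0) = -12

-1/2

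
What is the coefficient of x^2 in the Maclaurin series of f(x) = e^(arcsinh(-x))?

1/2

Substitute the inner expansion into the outer series and collect powers.
f(0) = 1
f′(0) = -1
f′′(0) = 1
So c_2 = f′′(0)/2! = 1/2.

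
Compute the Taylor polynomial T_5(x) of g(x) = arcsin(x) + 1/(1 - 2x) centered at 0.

1283*x^5/40 + 16*x^4 + 49*x^3/6 + 4*x^2 + 3*x + 1

Add the two expansions coefficient-wise.
[x^0] = 1;  [x^1] = 3;  [x^2] = 4;  [x^3] = 49/6;  [x^4] = 16;  [x^5] = 1283/40.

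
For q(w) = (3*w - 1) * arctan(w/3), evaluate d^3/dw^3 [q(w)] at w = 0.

2/27

Shift and add copies of the series according to the polynomial's terms.
The coefficient of w^3 in the expansion is 1/81, so q′′′(0) = 3! * (1/81) = 2/27.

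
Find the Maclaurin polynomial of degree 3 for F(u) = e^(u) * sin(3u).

-3*u^3 + 3*u^2 + 3*u

Expand each factor separately, then convolve coefficients.
[u^0] = 0;  [u^1] = 3;  [u^2] = 3;  [u^3] = -3.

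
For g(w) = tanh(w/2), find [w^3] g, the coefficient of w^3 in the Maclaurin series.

Compute the successive derivatives at the expansion point and divide by k!.
g(0) = 0
g′(0) = 1/2
g′′(0) = 0
g′′′(0) = -1/4
So c_3 = g′′′(0)/3! = -1/24.

-1/24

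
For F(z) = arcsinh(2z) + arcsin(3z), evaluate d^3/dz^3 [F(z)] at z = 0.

Expand each term separately and add.
From the series, [z^3] F = 19/6; multiply by 3! = 6 to get 19.

19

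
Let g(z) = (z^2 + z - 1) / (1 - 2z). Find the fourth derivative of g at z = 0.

-96

Multiply each power in the prefactor through the base expansion.
The coefficient of z^4 in the expansion is -4, so g^(4)(0) = 4! * (-4) = -96.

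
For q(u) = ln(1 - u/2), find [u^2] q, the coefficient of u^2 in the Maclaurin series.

-1/8

[u^0] = 0;  [u^1] = -1/2;  [u^2] = -1/8.
So c_2 = q′′(0)/2! = -1/8.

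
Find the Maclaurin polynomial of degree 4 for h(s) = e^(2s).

h(0) = 1
h′(0) = 2
h′′(0) = 4
h′′′(0) = 8
h^(4)(0) = 16

2*s^4/3 + 4*s^3/3 + 2*s^2 + 2*s + 1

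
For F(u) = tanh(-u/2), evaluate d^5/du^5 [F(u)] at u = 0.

-1/2

The coefficient of u^5 in the expansion is -1/240, so F^(5)(0) = 5! * (-1/240) = -1/2.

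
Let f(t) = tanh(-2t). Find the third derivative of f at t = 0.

16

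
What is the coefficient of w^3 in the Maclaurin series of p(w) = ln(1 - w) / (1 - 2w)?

Multiply the two series term by term and collect like powers.
p(0) = 0
p′(0) = -1
p′′(0) = -5
p′′′(0) = -32
So c_3 = p′′′(0)/3! = -16/3.

-16/3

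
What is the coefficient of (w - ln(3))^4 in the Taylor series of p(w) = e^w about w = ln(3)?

1/8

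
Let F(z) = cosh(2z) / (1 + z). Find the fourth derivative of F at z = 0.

88

Take the Cauchy product of the two expansions.
The coefficient of z^4 in the expansion is 11/3, so F^(4)(0) = 4! * (11/3) = 88.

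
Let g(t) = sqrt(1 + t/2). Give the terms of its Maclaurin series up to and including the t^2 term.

-t^2/32 + t/4 + 1

g(0) = 1
g′(0) = 1/4
g′′(0) = -1/16
Then c_k = g^(k)(0)/k! gives each Taylor coefficient.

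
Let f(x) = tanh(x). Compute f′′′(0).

Apply the Taylor formula c_k = f^(k)(a)/k!.
The coefficient of x^3 in the expansion is -1/3, so f′′′(0) = 3! * (-1/3) = -2.

-2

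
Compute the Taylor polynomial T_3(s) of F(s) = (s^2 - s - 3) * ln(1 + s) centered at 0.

s^3/2 + s^2/2 - 3*s

Shift and add copies of the series according to the polynomial's terms.
F(0) = 0
F′(0) = -3
F′′(0) = 1
F′′′(0) = 3
Dividing each by k! gives the coefficients c_0, ..., c_3.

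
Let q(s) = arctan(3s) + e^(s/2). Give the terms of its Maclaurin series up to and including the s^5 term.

Combine the two series term by term.
[s^0] = 1;  [s^1] = 7/2;  [s^2] = 1/8;  [s^3] = -431/48;  [s^4] = 1/384;  [s^5] = 37325/768.

37325*s^5/768 + s^4/384 - 431*s^3/48 + s^2/8 + 7*s/2 + 1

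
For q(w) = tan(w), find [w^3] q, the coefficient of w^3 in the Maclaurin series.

Apply the Taylor formula c_k = f^(k)(a)/k!.
q(0) = 0
q′(0) = 1
q′′(0) = 0
q′′′(0) = 2
The Taylor polynomial is Σ q^(k)(0)/k! · w^k.

1/3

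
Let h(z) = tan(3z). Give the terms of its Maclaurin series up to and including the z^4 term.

Differentiate repeatedly and evaluate at the center.
h(0) = 0
h′(0) = 3
h′′(0) = 0
h′′′(0) = 54
h^(4)(0) = 0

9*z^3 + 3*z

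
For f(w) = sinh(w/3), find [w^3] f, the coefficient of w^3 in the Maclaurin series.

Use the known series and substitute for the argument.
f(0) = 0
f′(0) = 1/3
f′′(0) = 0
f′′′(0) = 1/27
Then c_k = f^(k)(0)/k! gives each Taylor coefficient.

1/162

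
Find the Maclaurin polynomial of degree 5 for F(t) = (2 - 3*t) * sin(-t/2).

-t^5/1920 - t^4/16 + t^3/24 + 3*t^2/2 - t

Multiply each power in the prefactor through the base expansion.
[t^0] = 0;  [t^1] = -1;  [t^2] = 3/2;  [t^3] = 1/24;  [t^4] = -1/16;  [t^5] = -1/1920.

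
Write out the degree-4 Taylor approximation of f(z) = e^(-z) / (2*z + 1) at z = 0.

Expand 1/(denominator) as a geometric series and multiply by the numerator's series.
[z^0] = 1;  [z^1] = -3;  [z^2] = 13/2;  [z^3] = -79/6;  [z^4] = 211/8.

211*z^4/8 - 79*z^3/6 + 13*z^2/2 - 3*z + 1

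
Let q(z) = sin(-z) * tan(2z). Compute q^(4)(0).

Expand each factor separately, then convolve coefficients.
The coefficient of z^4 in the expansion is -7/3, so q^(4)(0) = 4! * (-7/3) = -56.

-56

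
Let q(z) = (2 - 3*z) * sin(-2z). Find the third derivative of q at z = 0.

16

Distribute the polynomial across the series and collect like powers.
The coefficient of z^3 in the expansion is 8/3, so q′′′(0) = 3! * (8/3) = 16.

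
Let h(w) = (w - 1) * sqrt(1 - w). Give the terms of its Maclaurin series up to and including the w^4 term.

Distribute the polynomial across the series and collect like powers.
h(0) = -1
h′(0) = 3/2
h′′(0) = -3/4
h′′′(0) = -3/8
h^(4)(0) = -9/16
The Taylor polynomial is Σ h^(k)(0)/k! · w^k.

-3*w^4/128 - w^3/16 - 3*w^2/8 + 3*w/2 - 1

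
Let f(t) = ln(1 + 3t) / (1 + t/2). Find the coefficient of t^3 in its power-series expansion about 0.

Expand each factor separately, then convolve coefficients.
f(0) = 0
f′(0) = 3
f′′(0) = -12
f′′′(0) = 72
So c_3 = f′′′(0)/3! = 12.

12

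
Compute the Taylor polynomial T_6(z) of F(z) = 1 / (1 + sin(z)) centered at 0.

17*z^6/45 - 61*z^5/120 + 2*z^4/3 - 5*z^3/6 + z^2 - z + 1

Use the geometric series for the reciprocal, then substitute.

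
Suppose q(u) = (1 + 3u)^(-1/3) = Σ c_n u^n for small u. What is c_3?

-14/3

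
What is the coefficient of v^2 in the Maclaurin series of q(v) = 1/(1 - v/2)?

Differentiate repeatedly and evaluate at the center.
q(0) = 1
q′(0) = 1/2
q′′(0) = 1/2
Then c_k = q^(k)(0)/k! gives each Taylor coefficient.

1/4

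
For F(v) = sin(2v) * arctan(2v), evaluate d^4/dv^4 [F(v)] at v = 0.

-192

Take the Cauchy product of the two expansions.
The coefficient of v^4 in the expansion is -8, so F^(4)(0) = 4! * (-8) = -192.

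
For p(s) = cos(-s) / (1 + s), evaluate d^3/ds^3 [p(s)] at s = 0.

-3

Write out both Maclaurin series and multiply, keeping only the needed powers.
The coefficient of s^3 in the expansion is -1/2, so p′′′(0) = 3! * (-1/2) = -3.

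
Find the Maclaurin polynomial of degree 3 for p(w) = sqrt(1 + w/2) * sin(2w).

Take the Cauchy product of the two expansions.
p(0) = 0
p′(0) = 2
p′′(0) = 1
p′′′(0) = -67/8
Dividing each by k! gives the coefficients c_0, ..., c_3.

-67*w^3/48 + w^2/2 + 2*w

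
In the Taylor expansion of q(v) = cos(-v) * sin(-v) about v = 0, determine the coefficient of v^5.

Multiply the two series term by term and collect like powers.
[v^0] = 0;  [v^1] = -1;  [v^2] = 0;  [v^3] = 2/3;  [v^4] = 0;  [v^5] = -2/15.
So c_5 = q^(5)(0)/5! = -2/15.

-2/15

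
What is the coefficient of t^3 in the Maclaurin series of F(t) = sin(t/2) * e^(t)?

11/48

Write out both Maclaurin series and multiply, keeping only the needed powers.
F(0) = 0
F′(0) = 1/2
F′′(0) = 1
F′′′(0) = 11/8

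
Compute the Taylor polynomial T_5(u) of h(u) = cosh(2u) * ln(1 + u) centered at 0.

23*u^5/15 - 5*u^4/4 + 7*u^3/3 - u^2/2 + u

Expand each factor separately, then convolve coefficients.
h(0) = 0
h′(0) = 1
h′′(0) = -1
h′′′(0) = 14
h^(4)(0) = -30
h^(5)(0) = 184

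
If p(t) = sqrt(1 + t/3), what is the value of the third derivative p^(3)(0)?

1/72

Apply the Taylor formula c_k = f^(k)(a)/k!.
From the series, [t^3] p = 1/432; multiply by 3! = 6 to get 1/72.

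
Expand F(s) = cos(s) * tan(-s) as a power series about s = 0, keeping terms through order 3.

Write out both Maclaurin series and multiply, keeping only the needed powers.
F(0) = 0
F′(0) = -1
F′′(0) = 0
F′′′(0) = 1
The Taylor polynomial is Σ F^(k)(0)/k! · s^k.

s^3/6 - s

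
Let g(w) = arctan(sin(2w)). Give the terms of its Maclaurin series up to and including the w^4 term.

Let u equal the inner series; expand the outer function in u and truncate.
g(0) = 0
g′(0) = 2
g′′(0) = 0
g′′′(0) = -24
g^(4)(0) = 0

-4*w^3 + 2*w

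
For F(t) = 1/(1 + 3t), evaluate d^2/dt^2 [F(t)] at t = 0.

18

The coefficient of t^2 in the expansion is 9, so F′′(0) = 2! * (9) = 18.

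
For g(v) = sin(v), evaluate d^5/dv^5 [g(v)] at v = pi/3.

The coefficient of (v - pi/3)^5 in the expansion is 1/240, so g^(5)(pi/3) = 5! * (1/240) = 1/2.

1/2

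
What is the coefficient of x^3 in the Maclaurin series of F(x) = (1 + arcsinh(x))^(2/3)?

Let u equal the inner series; expand the outer function in u and truncate.
F(0) = 1
F′(0) = 2/3
F′′(0) = -2/9
F′′′(0) = -10/27

-5/81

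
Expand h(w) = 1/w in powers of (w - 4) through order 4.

(w - 4)^4/1024 - (w - 4)^3/256 + (w - 4)^2/64 - (w - 4)/16 + 1/4

Compute the successive derivatives at the expansion point and divide by k!.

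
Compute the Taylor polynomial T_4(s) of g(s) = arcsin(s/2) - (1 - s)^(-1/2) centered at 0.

Expand each term separately and add.
g(0) = -1
g′(0) = 0
g′′(0) = -3/4
g′′′(0) = -7/4
g^(4)(0) = -105/16
The Taylor polynomial is Σ g^(k)(0)/k! · s^k.

-35*s^4/128 - 7*s^3/24 - 3*s^2/8 - 1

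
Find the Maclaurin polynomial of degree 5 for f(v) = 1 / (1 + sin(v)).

Write 1/(1+u) = 1 - u + u^2 - u^3 + ... and substitute the series for u.
[v^0] = 1;  [v^1] = -1;  [v^2] = 1;  [v^3] = -5/6;  [v^4] = 2/3;  [v^5] = -61/120.

-61*v^5/120 + 2*v^4/3 - 5*v^3/6 + v^2 - v + 1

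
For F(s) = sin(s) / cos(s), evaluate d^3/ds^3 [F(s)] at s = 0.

Invert the denominator's series and multiply.
The coefficient of s^3 in the expansion is 1/3, so F′′′(0) = 3! * (1/3) = 2.

2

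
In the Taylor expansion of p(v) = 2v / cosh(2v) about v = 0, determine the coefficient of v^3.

Write the quotient as an unknown series and match coefficients against numerator = denominator · series.
[v^0] = 0;  [v^1] = 2;  [v^2] = 0;  [v^3] = -4.

-4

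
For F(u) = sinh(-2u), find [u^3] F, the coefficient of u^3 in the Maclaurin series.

-4/3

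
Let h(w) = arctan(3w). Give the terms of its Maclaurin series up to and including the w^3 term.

-9*w^3 + 3*w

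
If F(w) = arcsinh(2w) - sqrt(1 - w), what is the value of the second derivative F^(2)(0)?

1/4

Expand each term separately and add.
From the series, [w^2] F = 1/8; multiply by 2! = 2 to get 1/4.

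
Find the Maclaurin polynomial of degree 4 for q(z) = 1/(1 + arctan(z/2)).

z^4/48 - z^3/12 + z^2/4 - z/2 + 1

Let u equal the inner series; expand the outer function in u and truncate.
q(0) = 1
q′(0) = -1/2
q′′(0) = 1/2
q′′′(0) = -1/2
q^(4)(0) = 1/2
Then c_k = q^(k)(0)/k! gives each Taylor coefficient.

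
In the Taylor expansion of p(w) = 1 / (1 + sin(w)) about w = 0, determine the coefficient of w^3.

Use the geometric series for the reciprocal, then substitute.
[w^0] = 1;  [w^1] = -1;  [w^2] = 1;  [w^3] = -5/6.

-5/6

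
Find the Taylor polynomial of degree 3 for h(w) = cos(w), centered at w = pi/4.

h(pi/4) = sqrt(2)/2
h′(pi/4) = -sqrt(2)/2
h′′(pi/4) = -sqrt(2)/2
h′′′(pi/4) = sqrt(2)/2

sqrt(2)*(w - pi/4)^3/12 - sqrt(2)*(w - pi/4)^2/4 - sqrt(2)*(w - pi/4)/2 + sqrt(2)/2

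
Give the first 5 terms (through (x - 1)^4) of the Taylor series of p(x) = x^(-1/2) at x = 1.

Differentiate repeatedly and evaluate at the center.
[(x - 1)^0] = 1;  [(x - 1)^1] = -1/2;  [(x - 1)^2] = 3/8;  [(x - 1)^3] = -5/16;  [(x - 1)^4] = 35/128.

35*(x - 1)^4/128 - 5*(x - 1)^3/16 + 3*(x - 1)^2/8 - (x - 1)/2 + 1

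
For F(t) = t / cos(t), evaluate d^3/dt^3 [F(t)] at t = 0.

Divide the numerator series by the denominator series (power-series long division).
The coefficient of t^3 in the expansion is 1/2, so F′′′(0) = 3! * (1/2) = 3.

3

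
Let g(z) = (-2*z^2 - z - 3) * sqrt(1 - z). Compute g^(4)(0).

165/16

Shift and add copies of the series according to the polynomial's terms.
The coefficient of z^4 in the expansion is 55/128, so g^(4)(0) = 4! * (55/128) = 165/16.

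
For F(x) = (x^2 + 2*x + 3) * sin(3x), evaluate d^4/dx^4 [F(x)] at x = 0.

-216

Multiply each power in the prefactor through the base expansion.
From the series, [x^4] F = -9; multiply by 4! = 24 to get -216.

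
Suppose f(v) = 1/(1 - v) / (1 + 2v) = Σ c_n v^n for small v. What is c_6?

43

Multiply the two series term by term and collect like powers.
[v^0] = 1;  [v^1] = -1;  [v^2] = 3;  [v^3] = -5;  [v^4] = 11;  [v^5] = -21;  [v^6] = 43.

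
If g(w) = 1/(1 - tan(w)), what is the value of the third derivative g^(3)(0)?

Substitute the inner expansion into the outer series and collect powers.
The coefficient of w^3 in the expansion is 4/3, so g′′′(0) = 3! * (4/3) = 8.

8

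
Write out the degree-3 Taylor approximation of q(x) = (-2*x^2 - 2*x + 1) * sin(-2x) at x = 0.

Multiply each power in the prefactor through the base expansion.
q(0) = 0
q′(0) = -2
q′′(0) = 8
q′′′(0) = 32

16*x^3/3 + 4*x^2 - 2*x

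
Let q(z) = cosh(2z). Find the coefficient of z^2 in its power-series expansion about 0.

Differentiate repeatedly and evaluate at the center.

2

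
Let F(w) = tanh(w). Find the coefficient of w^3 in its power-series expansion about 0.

Differentiate repeatedly and evaluate at the center.
So c_3 = F′′′(0)/3! = -1/3.

-1/3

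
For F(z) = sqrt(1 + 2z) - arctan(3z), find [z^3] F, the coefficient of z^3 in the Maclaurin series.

19/2

Combine the two series term by term.
[z^0] = 1;  [z^1] = -2;  [z^2] = -1/2;  [z^3] = 19/2.
So c_3 = F′′′(0)/3! = 19/2.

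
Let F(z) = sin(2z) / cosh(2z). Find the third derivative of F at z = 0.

Invert the denominator's series and multiply.
From the series, [z^3] F = -16/3; multiply by 3! = 6 to get -32.

-32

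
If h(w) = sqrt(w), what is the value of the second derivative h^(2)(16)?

-1/256

The coefficient of (w - 16)^2 in the expansion is -1/512, so h′′(16) = 2! * (-1/512) = -1/256.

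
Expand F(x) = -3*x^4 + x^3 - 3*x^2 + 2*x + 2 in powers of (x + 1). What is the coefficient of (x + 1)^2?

Differentiate repeatedly and evaluate at the center.
F(-1) = -7
F′(-1) = 23
F′′(-1) = -48
Then c_k = F^(k)(-1)/k! gives each Taylor coefficient.

-24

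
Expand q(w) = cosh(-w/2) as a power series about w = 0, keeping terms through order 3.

w^2/8 + 1

q(0) = 1
q′(0) = 0
q′′(0) = 1/4
q′′′(0) = 0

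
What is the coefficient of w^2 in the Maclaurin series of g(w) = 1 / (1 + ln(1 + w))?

3/2

Write 1/(1+u) = 1 - u + u^2 - u^3 + ... and substitute the series for u.
[w^0] = 1;  [w^1] = -1;  [w^2] = 3/2.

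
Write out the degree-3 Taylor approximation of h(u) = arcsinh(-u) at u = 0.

u^3/6 - u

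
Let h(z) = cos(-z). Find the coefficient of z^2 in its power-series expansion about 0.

h(0) = 1
h′(0) = 0
h′′(0) = -1
So c_2 = h′′(0)/2! = -1/2.

-1/2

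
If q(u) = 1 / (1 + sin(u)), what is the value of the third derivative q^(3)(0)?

Use the geometric series for the reciprocal, then substitute.
From the series, [u^3] q = -5/6; multiply by 3! = 6 to get -5.

-5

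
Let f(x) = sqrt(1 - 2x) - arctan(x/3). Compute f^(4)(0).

-15

Combine the two series term by term.
The coefficient of x^4 in the expansion is -5/8, so f^(4)(0) = 4! * (-5/8) = -15.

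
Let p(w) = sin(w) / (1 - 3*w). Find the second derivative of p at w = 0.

Multiply the numerator's expansion by the denominator's geometric series.
The coefficient of w^2 in the expansion is 3, so p′′(0) = 2! * (3) = 6.

6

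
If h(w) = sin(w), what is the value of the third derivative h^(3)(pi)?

Compute the successive derivatives at the expansion point and divide by k!.
The coefficient of (w - pi)^3 in the expansion is 1/6, so h′′′(pi) = 3! * (1/6) = 1.

1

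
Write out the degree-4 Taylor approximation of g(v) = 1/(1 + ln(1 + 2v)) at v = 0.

176*v^4/3 - 56*v^3/3 + 6*v^2 - 2*v + 1

Compose series: expand the inner function first, then feed it into the outer expansion.
g(0) = 1
g′(0) = -2
g′′(0) = 12
g′′′(0) = -112
g^(4)(0) = 1408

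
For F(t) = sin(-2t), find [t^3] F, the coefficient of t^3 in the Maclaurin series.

4/3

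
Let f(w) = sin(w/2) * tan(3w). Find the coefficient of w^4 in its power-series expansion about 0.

71/16

Multiply the two series term by term and collect like powers.
f(0) = 0
f′(0) = 0
f′′(0) = 3
f′′′(0) = 0
f^(4)(0) = 213/2
So c_4 = f^(4)(0)/4! = 71/16.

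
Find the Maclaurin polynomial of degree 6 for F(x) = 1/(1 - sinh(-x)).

77*x^6/45 - 181*x^5/120 + 4*x^4/3 - 7*x^3/6 + x^2 - x + 1

Let u equal the inner series; expand the outer function in u and truncate.
[x^0] = 1;  [x^1] = -1;  [x^2] = 1;  [x^3] = -7/6;  [x^4] = 4/3;  [x^5] = -181/120;  [x^6] = 77/45.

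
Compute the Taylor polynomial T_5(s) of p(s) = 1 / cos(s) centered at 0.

Divide the numerator series by the denominator series (power-series long division).
p(0) = 1
p′(0) = 0
p′′(0) = 1
p′′′(0) = 0
p^(4)(0) = 5
p^(5)(0) = 0

5*s^4/24 + s^2/2 + 1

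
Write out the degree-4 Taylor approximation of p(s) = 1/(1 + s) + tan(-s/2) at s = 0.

Add the two expansions coefficient-wise.
[s^0] = 1;  [s^1] = -3/2;  [s^2] = 1;  [s^3] = -25/24;  [s^4] = 1.

s^4 - 25*s^3/24 + s^2 - 3*s/2 + 1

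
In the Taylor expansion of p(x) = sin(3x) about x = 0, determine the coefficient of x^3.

p(0) = 0
p′(0) = 3
p′′(0) = 0
p′′′(0) = -27

-9/2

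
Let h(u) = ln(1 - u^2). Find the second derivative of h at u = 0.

From the series, [u^2] h = -1; multiply by 2! = 2 to get -2.

-2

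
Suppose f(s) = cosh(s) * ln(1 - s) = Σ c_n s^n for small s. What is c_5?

-49/120

Multiply the two series term by term and collect like powers.
f(0) = 0
f′(0) = -1
f′′(0) = -1
f′′′(0) = -5
f^(4)(0) = -12
f^(5)(0) = -49
Dividing each by k! gives the coefficients c_0, ..., c_5.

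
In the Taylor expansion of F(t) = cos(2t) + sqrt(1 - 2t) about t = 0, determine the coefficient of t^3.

Combine the two series term by term.
F(0) = 2
F′(0) = -1
F′′(0) = -5
F′′′(0) = -3
So c_3 = F′′′(0)/3! = -1/2.

-1/2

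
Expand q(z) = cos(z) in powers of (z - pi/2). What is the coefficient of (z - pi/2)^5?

Compute the successive derivatives at the expansion point and divide by k!.
q(pi/2) = 0
q′(pi/2) = -1
q′′(pi/2) = 0
q′′′(pi/2) = 1
q^(4)(pi/2) = 0
q^(5)(pi/2) = -1
So c_5 = q^(5)(pi/2)/5! = -1/120.

-1/120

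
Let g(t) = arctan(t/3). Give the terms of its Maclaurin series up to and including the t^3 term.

-t^3/81 + t/3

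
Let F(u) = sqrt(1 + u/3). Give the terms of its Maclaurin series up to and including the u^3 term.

u^3/432 - u^2/72 + u/6 + 1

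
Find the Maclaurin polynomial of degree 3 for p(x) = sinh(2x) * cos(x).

x^3/3 + 2*x

Write out both Maclaurin series and multiply, keeping only the needed powers.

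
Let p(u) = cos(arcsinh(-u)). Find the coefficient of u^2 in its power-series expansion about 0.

Let u equal the inner series; expand the outer function in u and truncate.
So c_2 = p′′(0)/2! = -1/2.

-1/2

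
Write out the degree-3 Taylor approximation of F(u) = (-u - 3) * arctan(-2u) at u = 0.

-8*u^3 + 2*u^2 + 6*u

Distribute the polynomial across the series and collect like powers.
F(0) = 0
F′(0) = 6
F′′(0) = 4
F′′′(0) = -48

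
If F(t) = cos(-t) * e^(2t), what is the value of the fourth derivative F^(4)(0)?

Take the Cauchy product of the two expansions.
From the series, [t^4] F = -7/24; multiply by 4! = 24 to get -7.

-7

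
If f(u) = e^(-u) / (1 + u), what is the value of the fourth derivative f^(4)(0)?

65

Take the Cauchy product of the two expansions.
From the series, [u^4] f = 65/24; multiply by 4! = 24 to get 65.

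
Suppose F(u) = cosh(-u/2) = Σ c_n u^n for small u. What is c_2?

1/8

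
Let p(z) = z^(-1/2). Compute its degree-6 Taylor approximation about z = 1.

231*(z - 1)^6/1024 - 63*(z - 1)^5/256 + 35*(z - 1)^4/128 - 5*(z - 1)^3/16 + 3*(z - 1)^2/8 - (z - 1)/2 + 1

p(1) = 1
p′(1) = -1/2
p′′(1) = 3/4
p′′′(1) = -15/8
p^(4)(1) = 105/16
p^(5)(1) = -945/32
p^(6)(1) = 10395/64
Then c_k = p^(k)(1)/k! gives each Taylor coefficient.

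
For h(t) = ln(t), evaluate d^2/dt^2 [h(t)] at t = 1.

-1

The coefficient of (t - 1)^2 in the expansion is -1/2, so h′′(1) = 2! * (-1/2) = -1.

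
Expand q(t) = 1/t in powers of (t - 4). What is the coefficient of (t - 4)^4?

1/1024

[(t - 4)^0] = 1/4;  [(t - 4)^1] = -1/16;  [(t - 4)^2] = 1/64;  [(t - 4)^3] = -1/256;  [(t - 4)^4] = 1/1024.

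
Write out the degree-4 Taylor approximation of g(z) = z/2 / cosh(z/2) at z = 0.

-z^3/16 + z/2

Write the quotient as an unknown series and match coefficients against numerator = denominator · series.
[z^0] = 0;  [z^1] = 1/2;  [z^2] = 0;  [z^3] = -1/16;  [z^4] = 0.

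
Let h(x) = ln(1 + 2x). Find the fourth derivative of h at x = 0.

Compute the successive derivatives at the expansion point and divide by k!.
The coefficient of x^4 in the expansion is -4, so h^(4)(0) = 4! * (-4) = -96.

-96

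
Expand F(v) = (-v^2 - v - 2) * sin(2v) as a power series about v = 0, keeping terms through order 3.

2*v^3/3 - 2*v^2 - 4*v

Multiply each power in the prefactor through the base expansion.
F(0) = 0
F′(0) = -4
F′′(0) = -4
F′′′(0) = 4
Dividing each by k! gives the coefficients c_0, ..., c_3.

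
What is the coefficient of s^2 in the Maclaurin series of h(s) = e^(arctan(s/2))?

1/8

Compose series: expand the inner function first, then feed it into the outer expansion.
[s^0] = 1;  [s^1] = 1/2;  [s^2] = 1/8.
So c_2 = h′′(0)/2! = 1/8.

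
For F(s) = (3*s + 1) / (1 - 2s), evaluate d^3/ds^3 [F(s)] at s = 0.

120

Distribute the polynomial across the series and collect like powers.
The coefficient of s^3 in the expansion is 20, so F′′′(0) = 3! * (20) = 120.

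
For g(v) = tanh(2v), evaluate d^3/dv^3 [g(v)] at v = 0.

-16

The coefficient of v^3 in the expansion is -8/3, so g′′′(0) = 3! * (-8/3) = -16.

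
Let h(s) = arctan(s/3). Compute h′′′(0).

-2/27

From the series, [s^3] h = -1/81; multiply by 3! = 6 to get -2/27.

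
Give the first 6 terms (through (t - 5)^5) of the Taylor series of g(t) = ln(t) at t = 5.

[(t - 5)^0] = ln(5);  [(t - 5)^1] = 1/5;  [(t - 5)^2] = -1/50;  [(t - 5)^3] = 1/375;  [(t - 5)^4] = -1/2500;  [(t - 5)^5] = 1/15625.

(t - 5)^5/15625 - (t - 5)^4/2500 + (t - 5)^3/375 - (t - 5)^2/50 + (t - 5)/5 + ln(5)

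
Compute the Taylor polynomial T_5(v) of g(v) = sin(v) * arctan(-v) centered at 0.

v^4/2 - v^2

Multiply the two series term by term and collect like powers.
g(0) = 0
g′(0) = 0
g′′(0) = -2
g′′′(0) = 0
g^(4)(0) = 12
g^(5)(0) = 0
The Taylor polynomial is Σ g^(k)(0)/k! · v^k.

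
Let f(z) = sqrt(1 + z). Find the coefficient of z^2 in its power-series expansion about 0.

-1/8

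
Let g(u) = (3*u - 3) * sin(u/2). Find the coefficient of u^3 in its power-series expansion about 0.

Shift and add copies of the series according to the polynomial's terms.
g(0) = 0
g′(0) = -3/2
g′′(0) = 3
g′′′(0) = 3/8

1/16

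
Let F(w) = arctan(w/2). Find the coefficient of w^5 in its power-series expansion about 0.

F(0) = 0
F′(0) = 1/2
F′′(0) = 0
F′′′(0) = -1/4
F^(4)(0) = 0
F^(5)(0) = 3/4
So c_5 = F^(5)(0)/5! = 1/160.

1/160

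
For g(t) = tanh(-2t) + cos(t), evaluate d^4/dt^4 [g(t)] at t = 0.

1

Add the two expansions coefficient-wise.
The coefficient of t^4 in the expansion is 1/24, so g^(4)(0) = 4! * (1/24) = 1.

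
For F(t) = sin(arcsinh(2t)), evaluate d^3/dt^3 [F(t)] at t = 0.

-16

Substitute the inner expansion into the outer series and collect powers.
From the series, [t^3] F = -8/3; multiply by 3! = 6 to get -16.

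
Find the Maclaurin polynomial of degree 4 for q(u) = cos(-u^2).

q(0) = 1
q′(0) = 0
q′′(0) = 0
q′′′(0) = 0
q^(4)(0) = -12

1 - u^4/2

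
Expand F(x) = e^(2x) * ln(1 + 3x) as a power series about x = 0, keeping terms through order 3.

Multiply the two series term by term and collect like powers.
F(0) = 0
F′(0) = 3
F′′(0) = 3
F′′′(0) = 36

6*x^3 + 3*x^2/2 + 3*x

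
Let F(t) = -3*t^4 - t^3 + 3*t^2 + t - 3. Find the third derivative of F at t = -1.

Compute the successive derivatives at the expansion point and divide by k!.
The coefficient of (t + 1)^3 in the expansion is 11, so F′′′(-1) = 3! * (11) = 66.

66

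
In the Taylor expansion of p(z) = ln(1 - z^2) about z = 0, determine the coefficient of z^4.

Apply the Taylor formula c_k = f^(k)(a)/k!.
[z^0] = 0;  [z^1] = 0;  [z^2] = -1;  [z^3] = 0;  [z^4] = -1/2.
So c_4 = p^(4)(0)/4! = -1/2.

-1/2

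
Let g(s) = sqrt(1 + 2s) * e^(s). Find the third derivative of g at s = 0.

Take the Cauchy product of the two expansions.
The coefficient of s^3 in the expansion is 2/3, so g′′′(0) = 3! * (2/3) = 4.

4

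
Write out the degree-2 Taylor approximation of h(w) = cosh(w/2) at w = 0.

w^2/8 + 1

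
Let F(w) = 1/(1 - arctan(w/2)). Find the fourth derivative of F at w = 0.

Compose series: expand the inner function first, then feed it into the outer expansion.
From the series, [w^4] F = 1/48; multiply by 4! = 24 to get 1/2.

1/2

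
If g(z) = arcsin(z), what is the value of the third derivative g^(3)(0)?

The coefficient of z^3 in the expansion is 1/6, so g′′′(0) = 3! * (1/6) = 1.

1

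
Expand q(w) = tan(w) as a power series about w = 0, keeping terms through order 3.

q(0) = 0
q′(0) = 1
q′′(0) = 0
q′′′(0) = 2

w^3/3 + w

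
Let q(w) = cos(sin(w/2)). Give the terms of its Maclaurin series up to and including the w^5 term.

5*w^4/384 - w^2/8 + 1

Let u equal the inner series; expand the outer function in u and truncate.
[w^0] = 1;  [w^1] = 0;  [w^2] = -1/8;  [w^3] = 0;  [w^4] = 5/384;  [w^5] = 0.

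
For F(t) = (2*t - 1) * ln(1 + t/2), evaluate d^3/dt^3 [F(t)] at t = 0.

-7/4

Shift and add copies of the series according to the polynomial's terms.
From the series, [t^3] F = -7/24; multiply by 3! = 6 to get -7/4.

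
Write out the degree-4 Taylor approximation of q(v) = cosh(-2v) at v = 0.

2*v^4/3 + 2*v^2 + 1

Use the known series and substitute for the argument.
q(0) = 1
q′(0) = 0
q′′(0) = 4
q′′′(0) = 0
q^(4)(0) = 16
Then c_k = q^(k)(0)/k! gives each Taylor coefficient.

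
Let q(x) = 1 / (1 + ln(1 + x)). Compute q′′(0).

3

Use the geometric series for the reciprocal, then substitute.
The coefficient of x^2 in the expansion is 3/2, so q′′(0) = 2! * (3/2) = 3.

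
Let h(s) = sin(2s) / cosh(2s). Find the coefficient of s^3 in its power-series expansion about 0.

Write the quotient as an unknown series and match coefficients against numerator = denominator · series.
h(0) = 0
h′(0) = 2
h′′(0) = 0
h′′′(0) = -32

-16/3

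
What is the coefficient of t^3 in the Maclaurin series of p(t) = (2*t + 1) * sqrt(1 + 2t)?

-1/2

Distribute the polynomial across the series and collect like powers.
[t^0] = 1;  [t^1] = 3;  [t^2] = 3/2;  [t^3] = -1/2.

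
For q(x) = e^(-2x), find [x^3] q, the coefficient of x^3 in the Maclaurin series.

[x^0] = 1;  [x^1] = -2;  [x^2] = 2;  [x^3] = -4/3.
So c_3 = q′′′(0)/3! = -4/3.

-4/3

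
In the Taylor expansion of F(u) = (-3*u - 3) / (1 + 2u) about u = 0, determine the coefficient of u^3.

12

Multiply each power in the prefactor through the base expansion.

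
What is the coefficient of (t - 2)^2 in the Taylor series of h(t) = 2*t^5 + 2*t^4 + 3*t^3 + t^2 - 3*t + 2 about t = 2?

h(2) = 120
h′(2) = 261
h′′(2) = 454
The Taylor polynomial is Σ h^(k)(2)/k! · (t - 2)^k.

227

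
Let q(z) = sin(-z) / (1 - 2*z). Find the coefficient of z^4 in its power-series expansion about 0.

-23/3

Use 1/(1 - r) = Σ r^k on the denominator, then take the Cauchy product.
q(0) = 0
q′(0) = -1
q′′(0) = -4
q′′′(0) = -23
q^(4)(0) = -184
Then c_k = q^(k)(0)/k! gives each Taylor coefficient.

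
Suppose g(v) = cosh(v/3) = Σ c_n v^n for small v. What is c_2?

1/18

g(0) = 1
g′(0) = 0
g′′(0) = 1/9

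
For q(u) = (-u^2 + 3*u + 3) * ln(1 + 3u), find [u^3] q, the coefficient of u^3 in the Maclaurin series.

Shift and add copies of the series according to the polynomial's terms.
q(0) = 0
q′(0) = 9
q′′(0) = -9
q′′′(0) = 63

21/2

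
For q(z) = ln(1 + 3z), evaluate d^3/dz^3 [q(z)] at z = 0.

54

The coefficient of z^3 in the expansion is 9, so q′′′(0) = 3! * (9) = 54.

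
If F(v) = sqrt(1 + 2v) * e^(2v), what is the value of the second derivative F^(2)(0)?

7

Expand each factor separately, then convolve coefficients.
The coefficient of v^2 in the expansion is 7/2, so F′′(0) = 2! * (7/2) = 7.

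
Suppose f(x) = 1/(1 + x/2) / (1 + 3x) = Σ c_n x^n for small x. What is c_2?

43/4

Take the Cauchy product of the two expansions.
[x^0] = 1;  [x^1] = -7/2;  [x^2] = 43/4.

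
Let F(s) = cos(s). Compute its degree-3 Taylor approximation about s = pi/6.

(s - pi/6)^3/12 - sqrt(3)*(s - pi/6)^2/4 - (s - pi/6)/2 + sqrt(3)/2

F(pi/6) = sqrt(3)/2
F′(pi/6) = -1/2
F′′(pi/6) = -sqrt(3)/2
F′′′(pi/6) = 1/2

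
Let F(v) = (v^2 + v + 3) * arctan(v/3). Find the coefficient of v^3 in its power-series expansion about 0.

8/27

Distribute the polynomial across the series and collect like powers.
F(0) = 0
F′(0) = 1
F′′(0) = 2/3
F′′′(0) = 16/9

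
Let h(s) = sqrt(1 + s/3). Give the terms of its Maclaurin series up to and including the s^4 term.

h(0) = 1
h′(0) = 1/6
h′′(0) = -1/36
h′′′(0) = 1/72
h^(4)(0) = -5/432

-5*s^4/10368 + s^3/432 - s^2/72 + s/6 + 1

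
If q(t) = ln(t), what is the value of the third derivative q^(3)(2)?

1/4

The coefficient of (t - 2)^3 in the expansion is 1/24, so q′′′(2) = 3! * (1/24) = 1/4.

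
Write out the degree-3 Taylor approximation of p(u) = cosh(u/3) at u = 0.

u^2/18 + 1

p(0) = 1
p′(0) = 0
p′′(0) = 1/9
p′′′(0) = 0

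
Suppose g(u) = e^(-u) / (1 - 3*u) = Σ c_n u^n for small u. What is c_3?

58/3

Use 1/(1 - r) = Σ r^k on the denominator, then take the Cauchy product.
[u^0] = 1;  [u^1] = 2;  [u^2] = 13/2;  [u^3] = 58/3.
So c_3 = g′′′(0)/3! = 58/3.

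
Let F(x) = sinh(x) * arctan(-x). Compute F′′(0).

Take the Cauchy product of the two expansions.
The coefficient of x^2 in the expansion is -1, so F′′(0) = 2! * (-1) = -2.

-2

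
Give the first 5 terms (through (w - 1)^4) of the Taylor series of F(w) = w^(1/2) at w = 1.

-5*(w - 1)^4/128 + (w - 1)^3/16 - (w - 1)^2/8 + (w - 1)/2 + 1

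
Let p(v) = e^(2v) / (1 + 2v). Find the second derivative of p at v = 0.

4

Expand each factor separately, then convolve coefficients.
From the series, [v^2] p = 2; multiply by 2! = 2 to get 4.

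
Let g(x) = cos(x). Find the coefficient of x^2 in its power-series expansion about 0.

-1/2

c_2 = g′′(0)/2! = -1/2.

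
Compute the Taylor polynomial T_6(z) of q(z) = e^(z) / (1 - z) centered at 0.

Expand 1/(denominator) as a geometric series and multiply by the numerator's series.
q(0) = 1
q′(0) = 2
q′′(0) = 5
q′′′(0) = 16
q^(4)(0) = 65
q^(5)(0) = 326
q^(6)(0) = 1957

1957*z^6/720 + 163*z^5/60 + 65*z^4/24 + 8*z^3/3 + 5*z^2/2 + 2*z + 1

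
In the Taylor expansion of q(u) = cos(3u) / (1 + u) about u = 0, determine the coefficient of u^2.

-7/2

Multiply the two series term by term and collect like powers.
So c_2 = q′′(0)/2! = -7/2.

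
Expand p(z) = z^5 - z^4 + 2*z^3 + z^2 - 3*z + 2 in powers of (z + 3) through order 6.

(z + 3)^5 - 16*(z + 3)^4 + 104*(z + 3)^3 - 341*(z + 3)^2 + 558*(z + 3) - 358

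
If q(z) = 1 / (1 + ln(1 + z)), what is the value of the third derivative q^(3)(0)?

-14

Expand as Σ (-1)^k u^k with u equal to the inner function's series.
The coefficient of z^3 in the expansion is -7/3, so q′′′(0) = 3! * (-7/3) = -14.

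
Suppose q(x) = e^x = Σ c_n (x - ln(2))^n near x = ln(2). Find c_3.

1/3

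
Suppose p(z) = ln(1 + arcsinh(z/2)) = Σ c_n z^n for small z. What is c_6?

Substitute the inner expansion into the outer series and collect powers.
So c_6 = p^(6)(0)/6! = -1/720.

-1/720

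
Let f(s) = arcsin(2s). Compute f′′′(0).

From the series, [s^3] f = 4/3; multiply by 3! = 6 to get 8.

8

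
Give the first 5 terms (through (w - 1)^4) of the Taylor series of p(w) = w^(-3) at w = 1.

15*(w - 1)^4 - 10*(w - 1)^3 + 6*(w - 1)^2 - 3*(w - 1) + 1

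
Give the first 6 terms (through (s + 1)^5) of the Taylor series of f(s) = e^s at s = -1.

Differentiate repeatedly and evaluate at the center.
f(-1) = e^(-1)
f′(-1) = e^(-1)
f′′(-1) = e^(-1)
f′′′(-1) = e^(-1)
f^(4)(-1) = e^(-1)
f^(5)(-1) = e^(-1)

(s + 1)^5*e^(-1)/120 + (s + 1)^4*e^(-1)/24 + (s + 1)^3*e^(-1)/6 + (s + 1)^2*e^(-1)/2 + (s + 1)*e^(-1) + e^(-1)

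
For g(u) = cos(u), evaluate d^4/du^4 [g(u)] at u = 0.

1

Use the known series and substitute for the argument.
The coefficient of u^4 in the expansion is 1/24, so g^(4)(0) = 4! * (1/24) = 1.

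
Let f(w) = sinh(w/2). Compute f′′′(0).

From the series, [w^3] f = 1/48; multiply by 3! = 6 to get 1/8.

1/8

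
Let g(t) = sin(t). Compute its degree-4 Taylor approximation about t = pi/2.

(t - pi/2)^4/24 - (t - pi/2)^2/2 + 1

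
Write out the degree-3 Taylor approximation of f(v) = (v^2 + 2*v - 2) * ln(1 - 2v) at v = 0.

Shift and add copies of the series according to the polynomial's terms.

-2*v^3/3 + 4*v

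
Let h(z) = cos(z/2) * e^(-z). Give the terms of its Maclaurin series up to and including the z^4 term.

-7*z^4/384 - z^3/24 + 3*z^2/8 - z + 1

Take the Cauchy product of the two expansions.
[z^0] = 1;  [z^1] = -1;  [z^2] = 3/8;  [z^3] = -1/24;  [z^4] = -7/384.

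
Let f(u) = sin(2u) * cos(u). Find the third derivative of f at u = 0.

-14

Multiply the two series term by term and collect like powers.
The coefficient of u^3 in the expansion is -7/3, so f′′′(0) = 3! * (-7/3) = -14.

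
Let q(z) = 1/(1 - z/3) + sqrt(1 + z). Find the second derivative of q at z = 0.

Expand each term separately and add.
The coefficient of z^2 in the expansion is -1/72, so q′′(0) = 2! * (-1/72) = -1/36.

-1/36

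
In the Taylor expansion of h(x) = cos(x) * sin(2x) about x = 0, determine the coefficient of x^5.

61/60

Write out both Maclaurin series and multiply, keeping only the needed powers.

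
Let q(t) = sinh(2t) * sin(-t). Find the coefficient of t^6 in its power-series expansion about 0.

-11/180

Expand each factor separately, then convolve coefficients.
[t^0] = 0;  [t^1] = 0;  [t^2] = -2;  [t^3] = 0;  [t^4] = -1;  [t^5] = 0;  [t^6] = -11/180.
So c_6 = q^(6)(0)/6! = -11/180.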